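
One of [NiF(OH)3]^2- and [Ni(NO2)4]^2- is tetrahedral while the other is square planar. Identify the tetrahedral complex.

[NiF(OH)3]^2-

For [NiF(OH)3]^2-: Ligand charges: each fluoride is −1; each hydroxide is −1. With an overall charge of −2 the nickel centre must be in the +2 oxidation state. Nickel is a group-10 element; Ni(II) is therefore d⁸. Fluoride and hydroxide are weak-field ligands. With weak-field ligands the CFSE gain from square planar is small, so a 3d d⁸ ion takes the sterically preferred tetrahedral geometry. → tetrahedral.
For [Ni(NO2)4]^2-: Summing ligand charges against the −2 overall charge gives an oxidation state of +2 for nickel. Group 10 minus oxidation state 2 gives a d⁸ configuration. Nitro (N-bound nitrite) is a strong-field ligand (high in the spectrochemical series). A 3d d⁸ ion with strong-field ligands gains enough CFSE to favour square planar over tetrahedral. → square planar.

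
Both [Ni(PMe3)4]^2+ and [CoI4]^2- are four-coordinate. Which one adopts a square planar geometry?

[Ni(PMe3)4]^2+

For [Ni(PMe3)4]^2+: Trimethylphosphine is neutral; balancing the +2 overall charge requires Ni(II). Nickel is a group-10 element; Ni(II) is therefore d⁸. Trimethylphosphine is a strong-field ligand (high in the spectrochemical series). A 3d d⁸ ion with strong-field ligands gains enough CFSE to favour square planar over tetrahedral. → square planar.
For [CoI4]^2-: Ligand charges: each iodide is −1. With an overall charge of −2 the cobalt centre must be in the +2 oxidation state. Co sits in group 9, so the d-electron count is 9 − 2 = 7. For a high-spin 3d d⁷ ion with weak-field ligands the small Δₜ gives little square-planar CFSE advantage, so four ligands adopt the sterically favoured tetrahedral geometry. → tetrahedral.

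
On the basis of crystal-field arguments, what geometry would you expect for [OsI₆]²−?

octahedral

Summing ligand charges against the −2 overall charge gives an oxidation state of +4 for osmium.
Os sits in group 8, so the d-electron count is 8 − 4 = 4.
With 6 monodentate ligands the coordination number is 6.
Six donors around a single metal centre give an octahedral coordination sphere.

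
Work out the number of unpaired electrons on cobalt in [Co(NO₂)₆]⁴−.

Each nitro (N-bound nitrite) is −1; balancing the −4 overall charge requires Co(II).
Cobalt is a group-9 element; Co(II) is therefore d⁷.
The spin state decides the count: Nitro (N-bound nitrite) is a strong-field ligand (high in the spectrochemical series) for a first-row metal, so the complex is low-spin.
An octahedral low-spin d⁷ ion is t₂g⁶e_g¹, giving 1 unpaired electron.

1 unpaired electron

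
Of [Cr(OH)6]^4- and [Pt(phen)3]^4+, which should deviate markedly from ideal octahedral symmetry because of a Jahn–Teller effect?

[Cr(OH)6]^4-: Each hydroxide is −1; balancing the −4 overall charge requires Cr(II). Cr sits in group 6, so the d-electron count is 6 − 2 = 4. Hydroxide is a weak-field ligand for a first-row metal, so the complex is high-spin. The t₂g³e_g¹ (high-spin) configuration has an unevenly filled e_g set; the Jahn–Teller theorem predicts a tetragonal distortion (typically axial elongation) to lift the degeneracy.
[Pt(phen)3]^4+: 1,10-phenanthroline is neutral; balancing the +4 overall charge requires Pt(IV). Pt sits in group 10, so the d-electron count is 10 − 4 = 6. A 5d ion has a large Δₒ and is invariably low-spin. The d⁶ configuration leaves the e_g set evenly filled (or empty) — no strong Jahn–Teller driving force.

[Cr(OH)6]^4-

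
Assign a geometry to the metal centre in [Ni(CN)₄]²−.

Summing ligand charges against the −2 overall charge gives an oxidation state of +2 for nickel.
Group 10 minus oxidation state 2 gives a d⁸ configuration.
With 4 monodentate ligands the coordination number is 4.
Cyanide is a strong-field ligand (high in the spectrochemical series).
A 3d d⁸ ion with strong-field ligands gains enough CFSE to favour square planar over tetrahedral.

square planar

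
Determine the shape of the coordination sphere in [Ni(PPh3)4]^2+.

square planar

Ligand charges: triphenylphosphine is neutral. With an overall charge of +2 the nickel centre must be in the +2 oxidation state.
Ni sits in group 10, so the d-electron count is 10 − 2 = 8.
With 4 monodentate ligands the coordination number is 4.
Triphenylphosphine is a strong-field ligand (high in the spectrochemical series).
A 3d d⁸ ion with strong-field ligands gains enough CFSE to favour square planar over tetrahedral.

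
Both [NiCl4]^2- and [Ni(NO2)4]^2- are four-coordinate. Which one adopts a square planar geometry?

[Ni(NO2)4]^2-

For [NiCl4]^2-: Ligand charges: each chloride is −1. With an overall charge of −2 the nickel centre must be in the +2 oxidation state. Group 10 minus oxidation state 2 gives a d⁸ configuration. Chloride is a weak-field ligand. With weak-field ligands the CFSE gain from square planar is small, so a 3d d⁸ ion takes the sterically preferred tetrahedral geometry. → tetrahedral.
For [Ni(NO2)4]^2-: Ligand charges: each nitro (N-bound nitrite) is −1. With an overall charge of −2 the nickel centre must be in the +2 oxidation state. Nickel is a group-10 element; Ni(II) is therefore d⁸. Nitro (N-bound nitrite) is a strong-field ligand (high in the spectrochemical series). A 3d d⁸ ion with strong-field ligands gains enough CFSE to favour square planar over tetrahedral. → square planar.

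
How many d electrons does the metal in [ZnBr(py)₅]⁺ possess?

Summing ligand charges against the +1 overall charge gives an oxidation state of +2 for zinc.
Group 12 minus oxidation state 2 gives a d¹⁰ configuration.

d¹⁰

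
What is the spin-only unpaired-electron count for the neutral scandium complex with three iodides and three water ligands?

Each iodide is −1; water is neutral; balancing the 0 overall charge requires Sc(III).
Group 3 minus oxidation state 3 gives a d⁰ configuration.
In an octahedral field the d⁰ configuration is t₂g⁰e_g⁰, giving 0 unpaired electrons.

0 unpaired electrons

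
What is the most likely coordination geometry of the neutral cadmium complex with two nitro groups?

linear

Each nitro (N-bound nitrite) is −1; balancing the 0 overall charge requires Cd(II).
Cadmium is a group-12 element; Cd(II) is therefore d¹⁰.
With 2 monodentate ligands the coordination number is 2.
A d¹⁰ ion with only two ligands adopts a linear arrangement (sp hybridisation; no CFSE preference).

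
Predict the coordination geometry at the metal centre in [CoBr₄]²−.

Each bromide is −1; balancing the −2 overall charge requires Co(II).
Cobalt is a group-9 element; Co(II) is therefore d⁷.
Coordination number: 4.
Bromide is a weak-field ligand.
For a high-spin 3d d⁷ ion with weak-field ligands the small Δₜ gives little square-planar CFSE advantage, so four ligands adopt the sterically favoured tetrahedral geometry.

tetrahedral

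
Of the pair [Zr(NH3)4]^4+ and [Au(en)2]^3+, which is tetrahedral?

[Zr(NH3)4]^4+

For [Zr(NH3)4]^4+: Summing ligand charges against the +4 overall charge gives an oxidation state of +4 for zirconium. Zr sits in group 4, so the d-electron count is 4 − 4 = 0. A d⁰ ion has no crystal-field stabilisation preference between square planar and tetrahedral, so four ligands adopt the sterically favoured tetrahedral geometry. → tetrahedral.
For [Au(en)2]^3+: Summing ligand charges against the +3 overall charge gives an oxidation state of +3 for gold. Au sits in group 11, so the d-electron count is 11 − 3 = 8. A 5d d⁸ ion has a large crystal-field splitting; square planar leaves the high-energy d_{x²−y²} orbital empty and maximises CFSE. → square planar.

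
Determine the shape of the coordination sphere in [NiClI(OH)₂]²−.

Summing ligand charges against the −2 overall charge gives an oxidation state of +2 for nickel.
Nickel is a group-10 element; Ni(II) is therefore d⁸.
Coordination number: 4.
Chloride, hydroxide, and iodide are weak-field ligands.
With weak-field ligands the CFSE gain from square planar is small, so a 3d d⁸ ion takes the sterically preferred tetrahedral geometry.

tetrahedral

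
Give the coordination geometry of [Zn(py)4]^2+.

tetrahedral

Summing ligand charges against the +2 overall charge gives an oxidation state of +2 for zinc.
Zinc is a group-12 element; Zn(II) is therefore d¹⁰.
With 4 monodentate ligands the coordination number is 4.
A d¹⁰ ion has no crystal-field stabilisation preference between square planar and tetrahedral, so four ligands adopt the sterically favoured tetrahedral geometry.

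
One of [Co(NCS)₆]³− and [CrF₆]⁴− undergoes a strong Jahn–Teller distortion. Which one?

[CrF₆]⁴−

[Co(NCS)₆]³−: Summing ligand charges against the −3 overall charge gives an oxidation state of +3 for cobalt. Co sits in group 9, so the d-electron count is 9 − 3 = 6. Co(III) has an exceptionally large octahedral splitting and is low-spin with essentially every ligand except fluoride. The d⁶ configuration leaves the e_g set evenly filled (or empty) — no strong Jahn–Teller driving force.
[CrF₆]⁴−: Summing ligand charges against the −4 overall charge gives an oxidation state of +2 for chromium. Chromium is a group-6 element; Cr(II) is therefore d⁴. Fluoride is a weak-field ligand for a first-row metal, so the complex is high-spin. The t₂g³e_g¹ (high-spin) configuration has an unevenly filled e_g set; the Jahn–Teller theorem predicts a tetragonal distortion (typically axial elongation) to lift the degeneracy.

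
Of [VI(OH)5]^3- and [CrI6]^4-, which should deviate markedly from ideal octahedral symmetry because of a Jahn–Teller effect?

[CrI6]^4-

[VI(OH)5]^3-: Summing ligand charges against the −3 overall charge gives an oxidation state of +3 for vanadium. V sits in group 5, so the d-electron count is 5 − 3 = 2. The d² configuration leaves the e_g set evenly filled (or empty) — no strong Jahn–Teller driving force.
[CrI6]^4-: Ligand charges: each iodide is −1. With an overall charge of −4 the chromium centre must be in the +2 oxidation state. Group 6 minus oxidation state 2 gives a d⁴ configuration. Iodide is a weak-field ligand for a first-row metal, so the complex is high-spin. The t₂g³e_g¹ (high-spin) configuration has an unevenly filled e_g set; the Jahn–Teller theorem predicts a tetragonal distortion (typically axial elongation) to lift the degeneracy.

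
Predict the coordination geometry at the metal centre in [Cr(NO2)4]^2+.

tetrahedral

Summing ligand charges against the +2 overall charge gives an oxidation state of +6 for chromium.
Cr sits in group 6, so the d-electron count is 6 − 6 = 0.
With 4 monodentate ligands the coordination number is 4.
A d⁰ ion has no crystal-field stabilisation preference between square planar and tetrahedral, so four ligands adopt the sterically favoured tetrahedral geometry.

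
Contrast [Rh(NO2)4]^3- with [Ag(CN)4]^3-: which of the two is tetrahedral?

For [Rh(NO2)4]^3-: Each nitro (N-bound nitrite) is −1; balancing the −3 overall charge requires Rh(I). Rhodium is a group-9 element; Rh(I) is therefore d⁸. A 4d d⁸ ion has a large crystal-field splitting; square planar leaves the high-energy d_{x²−y²} orbital empty and maximises CFSE. → square planar.
For [Ag(CN)4]^3-: Ligand charges: each cyanide is −1. With an overall charge of −3 the silver centre must be in the +1 oxidation state. Group 11 minus oxidation state 1 gives a d¹⁰ configuration. A d¹⁰ ion has no crystal-field stabilisation preference between square planar and tetrahedral, so four ligands adopt the sterically favoured tetrahedral geometry. → tetrahedral.

[Ag(CN)4]^3-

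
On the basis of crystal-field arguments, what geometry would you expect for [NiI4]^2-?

Summing ligand charges against the −2 overall charge gives an oxidation state of +2 for nickel.
Ni sits in group 10, so the d-electron count is 10 − 2 = 8.
With 4 monodentate ligands the coordination number is 4.
Iodide is a weak-field ligand.
With weak-field ligands the CFSE gain from square planar is small, so a 3d d⁸ ion takes the sterically preferred tetrahedral geometry.

tetrahedral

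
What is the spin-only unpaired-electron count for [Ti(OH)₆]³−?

1 unpaired electron

Ligand charges: each hydroxide is −1. With an overall charge of −3 the titanium centre must be in the +3 oxidation state.
Group 4 minus oxidation state 3 gives a d¹ configuration.
In an octahedral field the d¹ configuration is t₂g¹e_g⁰ (only one arrangement possible), giving 1 unpaired electron.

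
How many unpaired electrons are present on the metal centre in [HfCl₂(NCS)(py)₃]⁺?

Ligand charges: each chloride is −1; each isothiocyanate is −1; pyridine is neutral. With an overall charge of +1 the hafnium centre must be in the +4 oxidation state.
Hafnium is a group-4 element; Hf(IV) is therefore d⁰.
In an octahedral field the d⁰ configuration is t₂g⁰e_g⁰, giving 0 unpaired electrons.

0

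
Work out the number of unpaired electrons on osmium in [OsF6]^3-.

1 unpaired electron

Ligand charges: each fluoride is −1. With an overall charge of −3 the osmium centre must be in the +3 oxidation state.
Osmium is a group-8 element; Os(III) is therefore d⁵.
The spin state decides the count: a 5d ion has a large Δₒ and is invariably low-spin.
An octahedral low-spin d⁵ ion is t₂g⁵e_g⁰, giving 1 unpaired electron.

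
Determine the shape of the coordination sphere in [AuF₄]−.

Ligand charges: each fluoride is −1. With an overall charge of −1 the gold centre must be in the +3 oxidation state.
Gold is a group-11 element; Au(III) is therefore d⁸.
Coordination number: 4.
A 5d d⁸ ion has a large crystal-field splitting; square planar leaves the high-energy d_{x²−y²} orbital empty and maximises CFSE.

square planar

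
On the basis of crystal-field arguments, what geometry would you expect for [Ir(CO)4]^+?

Carbonyl is neutral; balancing the +1 overall charge requires Ir(I).
Iridium is a group-9 element; Ir(I) is therefore d⁸.
With 4 monodentate ligands the coordination number is 4.
A 5d d⁸ ion has a large crystal-field splitting; square planar leaves the high-energy d_{x²−y²} orbital empty and maximises CFSE.

square planar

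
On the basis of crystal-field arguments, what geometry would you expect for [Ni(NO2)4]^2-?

Ligand charges: each nitro (N-bound nitrite) is −1. With an overall charge of −2 the nickel centre must be in the +2 oxidation state.
Group 10 minus oxidation state 2 gives a d⁸ configuration.
Coordination number: 4.
Nitro (N-bound nitrite) is a strong-field ligand (high in the spectrochemical series).
A 3d d⁸ ion with strong-field ligands gains enough CFSE to favour square planar over tetrahedral.

square planar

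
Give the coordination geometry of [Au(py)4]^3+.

Pyridine is neutral; balancing the +3 overall charge requires Au(III).
Gold is a group-11 element; Au(III) is therefore d⁸.
Coordination number: 4.
A 5d d⁸ ion has a large crystal-field splitting; square planar leaves the high-energy d_{x²−y²} orbital empty and maximises CFSE.

square planar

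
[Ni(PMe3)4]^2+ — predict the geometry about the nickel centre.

Ligand charges: trimethylphosphine is neutral. With an overall charge of +2 the nickel centre must be in the +2 oxidation state.
Ni sits in group 10, so the d-electron count is 10 − 2 = 8.
With 4 monodentate ligands the coordination number is 4.
Trimethylphosphine is a strong-field ligand (high in the spectrochemical series).
A 3d d⁸ ion with strong-field ligands gains enough CFSE to favour square planar over tetrahedral.

square planar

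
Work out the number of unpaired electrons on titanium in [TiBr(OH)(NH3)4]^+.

Summing ligand charges against the +1 overall charge gives an oxidation state of +3 for titanium.
Titanium is a group-4 element; Ti(III) is therefore d¹.
In an octahedral field the d¹ configuration is t₂g¹e_g⁰ (only one arrangement possible), giving 1 unpaired electron.

1 unpaired electron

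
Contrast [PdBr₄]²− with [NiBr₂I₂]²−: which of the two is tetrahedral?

[NiBr₂I₂]²−

For [PdBr₄]²−: Ligand charges: each bromide is −1. With an overall charge of −2 the palladium centre must be in the +2 oxidation state. Pd sits in group 10, so the d-electron count is 10 − 2 = 8. A 4d d⁸ ion has a large crystal-field splitting; square planar leaves the high-energy d_{x²−y²} orbital empty and maximises CFSE. → square planar.
For [NiBr₂I₂]²−: Ligand charges: each bromide is −1; each iodide is −1. With an overall charge of −2 the nickel centre must be in the +2 oxidation state. Ni sits in group 10, so the d-electron count is 10 − 2 = 8. Bromide and iodide are weak-field ligands. With weak-field ligands the CFSE gain from square planar is small, so a 3d d⁸ ion takes the sterically preferred tetrahedral geometry. → tetrahedral.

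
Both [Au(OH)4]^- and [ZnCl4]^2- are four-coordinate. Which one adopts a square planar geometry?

For [Au(OH)4]^-: Ligand charges: each hydroxide is −1. With an overall charge of −1 the gold centre must be in the +3 oxidation state. Group 11 minus oxidation state 3 gives a d⁸ configuration. A 5d d⁸ ion has a large crystal-field splitting; square planar leaves the high-energy d_{x²−y²} orbital empty and maximises CFSE. → square planar.
For [ZnCl4]^2-: Ligand charges: each chloride is −1. With an overall charge of −2 the zinc centre must be in the +2 oxidation state. Zn sits in group 12, so the d-electron count is 12 − 2 = 10. A d¹⁰ ion has no crystal-field stabilisation preference between square planar and tetrahedral, so four ligands adopt the sterically favoured tetrahedral geometry. → tetrahedral.

[Au(OH)4]^-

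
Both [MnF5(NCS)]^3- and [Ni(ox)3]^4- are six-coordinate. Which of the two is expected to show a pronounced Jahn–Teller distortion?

[MnF5(NCS)]^3-: Each fluoride is −1; each isothiocyanate is −1; balancing the −3 overall charge requires Mn(III). Manganese is a group-7 element; Mn(III) is therefore d⁴. Fluoride and isothiocyanate are weak-field ligands for a first-row metal, so the complex is high-spin. The t₂g³e_g¹ (high-spin) configuration has an unevenly filled e_g set; the Jahn–Teller theorem predicts a tetragonal distortion (typically axial elongation) to lift the degeneracy.
[Ni(ox)3]^4-: Each oxalate is −2; balancing the −4 overall charge requires Ni(II). Ni sits in group 10, so the d-electron count is 10 − 2 = 8. The d⁸ configuration leaves the e_g set evenly filled (or empty) — no strong Jahn–Teller driving force.

[MnF5(NCS)]^3-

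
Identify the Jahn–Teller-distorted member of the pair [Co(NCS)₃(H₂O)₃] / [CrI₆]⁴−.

[CrI₆]⁴−

[Co(NCS)₃(H₂O)₃]: Ligand charges: each isothiocyanate is −1; water is neutral. With an overall charge of 0 the cobalt centre must be in the +3 oxidation state. Co sits in group 9, so the d-electron count is 9 − 3 = 6. Co(III) has an exceptionally large octahedral splitting and is low-spin with essentially every ligand except fluoride. The d⁶ configuration leaves the e_g set evenly filled (or empty) — no strong Jahn–Teller driving force.
[CrI₆]⁴−: Each iodide is −1; balancing the −4 overall charge requires Cr(II). Group 6 minus oxidation state 2 gives a d⁴ configuration. Iodide is a weak-field ligand for a first-row metal, so the complex is high-spin. The t₂g³e_g¹ (high-spin) configuration has an unevenly filled e_g set; the Jahn–Teller theorem predicts a tetragonal distortion (typically axial elongation) to lift the degeneracy.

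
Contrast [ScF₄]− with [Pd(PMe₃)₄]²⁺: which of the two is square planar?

For [ScF₄]−: Ligand charges: each fluoride is −1. With an overall charge of −1 the scandium centre must be in the +3 oxidation state. Scandium is a group-3 element; Sc(III) is therefore d⁰. A d⁰ ion has no crystal-field stabilisation preference between square planar and tetrahedral, so four ligands adopt the sterically favoured tetrahedral geometry. → tetrahedral.
For [Pd(PMe₃)₄]²⁺: Summing ligand charges against the +2 overall charge gives an oxidation state of +2 for palladium. Pd sits in group 10, so the d-electron count is 10 − 2 = 8. A 4d d⁸ ion has a large crystal-field splitting; square planar leaves the high-energy d_{x²−y²} orbital empty and maximises CFSE. → square planar.

[Pd(PMe₃)₄]²⁺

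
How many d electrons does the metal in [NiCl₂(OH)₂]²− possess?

Each chloride is −1; each hydroxide is −1; balancing the −2 overall charge requires Ni(II).
Group 10 minus oxidation state 2 gives a d⁸ configuration.

d8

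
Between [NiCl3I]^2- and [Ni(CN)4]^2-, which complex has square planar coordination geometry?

[Ni(CN)4]^2-

For [NiCl3I]^2-: Summing ligand charges against the −2 overall charge gives an oxidation state of +2 for nickel. Group 10 minus oxidation state 2 gives a d⁸ configuration. Chloride and iodide are weak-field ligands. With weak-field ligands the CFSE gain from square planar is small, so a 3d d⁸ ion takes the sterically preferred tetrahedral geometry. → tetrahedral.
For [Ni(CN)4]^2-: Each cyanide is −1; balancing the −2 overall charge requires Ni(II). Nickel is a group-10 element; Ni(II) is therefore d⁸. Cyanide is a strong-field ligand (high in the spectrochemical series). A 3d d⁸ ion with strong-field ligands gains enough CFSE to favour square planar over tetrahedral. → square planar.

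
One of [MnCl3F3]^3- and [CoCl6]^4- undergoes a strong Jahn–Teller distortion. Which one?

[MnCl3F3]^3-

[MnCl3F3]^3-: Each chloride is −1; each fluoride is −1; balancing the −3 overall charge requires Mn(III). Group 7 minus oxidation state 3 gives a d⁴ configuration. Chloride and fluoride are weak-field ligands for a first-row metal, so the complex is high-spin. The t₂g³e_g¹ (high-spin) configuration has an unevenly filled e_g set; the Jahn–Teller theorem predicts a tetragonal distortion (typically axial elongation) to lift the degeneracy.
[CoCl6]^4-: Ligand charges: each chloride is −1. With an overall charge of −4 the cobalt centre must be in the +2 oxidation state. Group 9 minus oxidation state 2 gives a d⁷ configuration. Chloride is a weak-field ligand for a first-row metal, so the complex is high-spin. The d⁷ configuration leaves the e_g set evenly filled (or empty) — no strong Jahn–Teller driving force.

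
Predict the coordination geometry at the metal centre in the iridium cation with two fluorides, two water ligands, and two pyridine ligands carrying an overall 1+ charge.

Ligand charges: each fluoride is −1; water is neutral; pyridine is neutral. With an overall charge of +1 the iridium centre must be in the +3 oxidation state.
Iridium is a group-9 element; Ir(III) is therefore d⁶.
Coordination number: 6.
Six donors around a single metal centre give an octahedral coordination sphere.

octahedral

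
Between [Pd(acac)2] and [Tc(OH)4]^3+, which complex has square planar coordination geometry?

[Pd(acac)2]

For [Pd(acac)2]: Each acetylacetonate is −1; balancing the 0 overall charge requires Pd(II). Group 10 minus oxidation state 2 gives a d⁸ configuration. A 4d d⁸ ion has a large crystal-field splitting; square planar leaves the high-energy d_{x²−y²} orbital empty and maximises CFSE. → square planar.
For [Tc(OH)4]^3+: Summing ligand charges against the +3 overall charge gives an oxidation state of +7 for technetium. Group 7 minus oxidation state 7 gives a d⁰ configuration. A d⁰ ion has no crystal-field stabilisation preference between square planar and tetrahedral, so four ligands adopt the sterically favoured tetrahedral geometry. → tetrahedral.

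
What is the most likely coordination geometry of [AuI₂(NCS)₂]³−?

Each iodide is −1; each isothiocyanate is −1; balancing the −3 overall charge requires Au(I).
Gold is a group-11 element; Au(I) is therefore d¹⁰.
With 4 monodentate ligands the coordination number is 4.
A d¹⁰ ion has no crystal-field stabilisation preference between square planar and tetrahedral, so four ligands adopt the sterically favoured tetrahedral geometry.

tetrahedral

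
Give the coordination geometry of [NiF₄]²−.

tetrahedral

Each fluoride is −1; balancing the −2 overall charge requires Ni(II).
Nickel is a group-10 element; Ni(II) is therefore d⁸.
With 4 monodentate ligands the coordination number is 4.
Fluoride is a weak-field ligand.
With weak-field ligands the CFSE gain from square planar is small, so a 3d d⁸ ion takes the sterically preferred tetrahedral geometry.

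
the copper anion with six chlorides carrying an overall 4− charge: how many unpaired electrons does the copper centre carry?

1

Each chloride is −1; balancing the −4 overall charge requires Cu(II).
Copper is a group-11 element; Cu(II) is therefore d⁹.
In an octahedral field the d⁹ configuration is t₂g⁶e_g³ (only one arrangement possible), giving 1 unpaired electron.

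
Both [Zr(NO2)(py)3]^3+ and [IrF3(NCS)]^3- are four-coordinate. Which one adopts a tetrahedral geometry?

For [Zr(NO2)(py)3]^3+: Ligand charges: each nitro (N-bound nitrite) is −1; pyridine is neutral. With an overall charge of +3 the zirconium centre must be in the +4 oxidation state. Zirconium is a group-4 element; Zr(IV) is therefore d⁰. A d⁰ ion has no crystal-field stabilisation preference between square planar and tetrahedral, so four ligands adopt the sterically favoured tetrahedral geometry. → tetrahedral.
For [IrF3(NCS)]^3-: Each fluoride is −1; each isothiocyanate is −1; balancing the −3 overall charge requires Ir(I). Group 9 minus oxidation state 1 gives a d⁸ configuration. A 5d d⁸ ion has a large crystal-field splitting; square planar leaves the high-energy d_{x²−y²} orbital empty and maximises CFSE. → square planar.

[Zr(NO2)(py)3]^3+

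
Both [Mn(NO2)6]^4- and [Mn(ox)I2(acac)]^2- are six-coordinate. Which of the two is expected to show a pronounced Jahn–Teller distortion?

[Mn(NO2)6]^4-: Summing ligand charges against the −4 overall charge gives an oxidation state of +2 for manganese. Manganese is a group-7 element; Mn(II) is therefore d⁵. Nitro (N-bound nitrite) is a strong-field ligand (high in the spectrochemical series) for a first-row metal, so the complex is low-spin. The d⁵ configuration leaves the e_g set evenly filled (or empty) — no strong Jahn–Teller driving force.
[Mn(ox)I2(acac)]^2-: Summing ligand charges against the −2 overall charge gives an oxidation state of +3 for manganese. Manganese is a group-7 element; Mn(III) is therefore d⁴. Acetylacetonate, iodide, and oxalate are weak-field ligands for a first-row metal, so the complex is high-spin. The t₂g³e_g¹ (high-spin) configuration has an unevenly filled e_g set; the Jahn–Teller theorem predicts a tetragonal distortion (typically axial elongation) to lift the degeneracy.

[Mn(ox)I2(acac)]^2-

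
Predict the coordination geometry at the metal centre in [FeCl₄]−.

Each chloride is −1; balancing the −1 overall charge requires Fe(III).
Fe sits in group 8, so the d-electron count is 8 − 3 = 5.
Coordination number: 4.
Chloride is a weak-field ligand.
A high-spin d⁵ ion has zero CFSE in either geometry, so four ligands adopt the sterically favoured tetrahedral geometry.

tetrahedral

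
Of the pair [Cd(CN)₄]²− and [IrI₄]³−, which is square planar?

For [Cd(CN)₄]²−: Each cyanide is −1; balancing the −2 overall charge requires Cd(II). Cadmium is a group-12 element; Cd(II) is therefore d¹⁰. A d¹⁰ ion has no crystal-field stabilisation preference between square planar and tetrahedral, so four ligands adopt the sterically favoured tetrahedral geometry. → tetrahedral.
For [IrI₄]³−: Each iodide is −1; balancing the −3 overall charge requires Ir(I). Iridium is a group-9 element; Ir(I) is therefore d⁸. A 5d d⁸ ion has a large crystal-field splitting; square planar leaves the high-energy d_{x²−y²} orbital empty and maximises CFSE. → square planar.

[IrI₄]³−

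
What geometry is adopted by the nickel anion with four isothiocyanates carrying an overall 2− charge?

Ligand charges: each isothiocyanate is −1. With an overall charge of −2 the nickel centre must be in the +2 oxidation state.
Group 10 minus oxidation state 2 gives a d⁸ configuration.
With 4 monodentate ligands the coordination number is 4.
Isothiocyanate is a weak-field ligand.
With weak-field ligands the CFSE gain from square planar is small, so a 3d d⁸ ion takes the sterically preferred tetrahedral geometry.

tetrahedral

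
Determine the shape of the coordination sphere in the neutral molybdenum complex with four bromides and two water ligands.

Ligand charges: each bromide is −1; water is neutral. With an overall charge of 0 the molybdenum centre must be in the +4 oxidation state.
Molybdenum is a group-6 element; Mo(IV) is therefore d².
With 6 monodentate ligands the coordination number is 6.
Six donors around a single metal centre give an octahedral coordination sphere.

octahedral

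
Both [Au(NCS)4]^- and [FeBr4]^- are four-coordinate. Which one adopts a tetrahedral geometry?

For [Au(NCS)4]^-: Each isothiocyanate is −1; balancing the −1 overall charge requires Au(III). Au sits in group 11, so the d-electron count is 11 − 3 = 8. A 5d d⁸ ion has a large crystal-field splitting; square planar leaves the high-energy d_{x²−y²} orbital empty and maximises CFSE. → square planar.
For [FeBr4]^-: Ligand charges: each bromide is −1. With an overall charge of −1 the iron centre must be in the +3 oxidation state. Fe sits in group 8, so the d-electron count is 8 − 3 = 5. A high-spin d⁵ ion has zero CFSE in either geometry, so four ligands adopt the sterically favoured tetrahedral geometry. → tetrahedral.

[FeBr4]^-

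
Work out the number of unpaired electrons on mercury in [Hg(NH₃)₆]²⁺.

0 unpaired electrons

Ligand charges: ammonia is neutral. With an overall charge of +2 the mercury centre must be in the +2 oxidation state.
Group 12 minus oxidation state 2 gives a d¹⁰ configuration.
In an octahedral field the d¹⁰ configuration is t₂g⁶e_g⁴, giving 0 unpaired electrons.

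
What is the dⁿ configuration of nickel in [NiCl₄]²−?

Each chloride is −1; balancing the −2 overall charge requires Ni(II).
Ni sits in group 10, so the d-electron count is 10 − 2 = 8.

d⁸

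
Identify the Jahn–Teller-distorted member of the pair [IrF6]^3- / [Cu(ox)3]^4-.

[IrF6]^3-: Ligand charges: each fluoride is −1. With an overall charge of −3 the iridium centre must be in the +3 oxidation state. Group 9 minus oxidation state 3 gives a d⁶ configuration. A 5d ion has a large Δₒ and is invariably low-spin. The d⁶ configuration leaves the e_g set evenly filled (or empty) — no strong Jahn–Teller driving force.
[Cu(ox)3]^4-: Summing ligand charges against the −4 overall charge gives an oxidation state of +2 for copper. Cu sits in group 11, so the d-electron count is 11 − 2 = 9. The t₂g⁶e_g³ configuration has an unevenly filled e_g set; the Jahn–Teller theorem predicts a tetragonal distortion (typically axial elongation) to lift the degeneracy.

[Cu(ox)3]^4-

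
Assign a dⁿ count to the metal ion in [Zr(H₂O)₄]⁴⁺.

d0

Summing ligand charges against the +4 overall charge gives an oxidation state of +4 for zirconium.
Zirconium is a group-4 element; Zr(IV) is therefore d⁰.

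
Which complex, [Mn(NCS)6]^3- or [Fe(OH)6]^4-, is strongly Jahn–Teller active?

[Mn(NCS)6]^3-: Summing ligand charges against the −3 overall charge gives an oxidation state of +3 for manganese. Group 7 minus oxidation state 3 gives a d⁴ configuration. Isothiocyanate is a weak-field ligand for a first-row metal, so the complex is high-spin. The t₂g³e_g¹ (high-spin) configuration has an unevenly filled e_g set; the Jahn–Teller theorem predicts a tetragonal distortion (typically axial elongation) to lift the degeneracy.
[Fe(OH)6]^4-: Each hydroxide is −1; balancing the −4 overall charge requires Fe(II). Group 8 minus oxidation state 2 gives a d⁶ configuration. Hydroxide is a weak-field ligand for a first-row metal, so the complex is high-spin. The d⁶ configuration leaves the e_g set evenly filled (or empty) — no strong Jahn–Teller driving force.

[Mn(NCS)6]^3-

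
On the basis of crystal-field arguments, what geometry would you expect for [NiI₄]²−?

tetrahedral

Each iodide is −1; balancing the −2 overall charge requires Ni(II).
Group 10 minus oxidation state 2 gives a d⁸ configuration.
Coordination number: 4.
Iodide is a weak-field ligand.
With weak-field ligands the CFSE gain from square planar is small, so a 3d d⁸ ion takes the sterically preferred tetrahedral geometry.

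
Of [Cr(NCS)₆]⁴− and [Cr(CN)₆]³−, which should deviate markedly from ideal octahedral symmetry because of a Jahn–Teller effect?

[Cr(NCS)₆]⁴−: Ligand charges: each isothiocyanate is −1. With an overall charge of −4 the chromium centre must be in the +2 oxidation state. Cr sits in group 6, so the d-electron count is 6 − 2 = 4. Isothiocyanate is a weak-field ligand for a first-row metal, so the complex is high-spin. The t₂g³e_g¹ (high-spin) configuration has an unevenly filled e_g set; the Jahn–Teller theorem predicts a tetragonal distortion (typically axial elongation) to lift the degeneracy.
[Cr(CN)₆]³−: Each cyanide is −1; balancing the −3 overall charge requires Cr(III). Chromium is a group-6 element; Cr(III) is therefore d³. The d³ configuration leaves the e_g set evenly filled (or empty) — no strong Jahn–Teller driving force.

[Cr(NCS)₆]⁴−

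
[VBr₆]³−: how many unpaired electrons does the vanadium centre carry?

Ligand charges: each bromide is −1. With an overall charge of −3 the vanadium centre must be in the +3 oxidation state.
V sits in group 5, so the d-electron count is 5 − 3 = 2.
In an octahedral field the d² configuration is t₂g²e_g⁰ (only one arrangement possible), giving 2 unpaired electrons.

2 unpaired electrons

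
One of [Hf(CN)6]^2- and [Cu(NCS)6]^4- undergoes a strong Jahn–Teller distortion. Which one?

[Hf(CN)6]^2-: Each cyanide is −1; balancing the −2 overall charge requires Hf(IV). Group 4 minus oxidation state 4 gives a d⁰ configuration. The d⁰ configuration leaves the e_g set evenly filled (or empty) — no strong Jahn–Teller driving force.
[Cu(NCS)6]^4-: Each isothiocyanate is −1; balancing the −4 overall charge requires Cu(II). Cu sits in group 11, so the d-electron count is 11 − 2 = 9. The t₂g⁶e_g³ configuration has an unevenly filled e_g set; the Jahn–Teller theorem predicts a tetragonal distortion (typically axial elongation) to lift the degeneracy.

[Cu(NCS)6]^4-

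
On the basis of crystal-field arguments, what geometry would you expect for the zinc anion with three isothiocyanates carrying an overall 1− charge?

Summing ligand charges against the −1 overall charge gives an oxidation state of +2 for zinc.
Zn sits in group 12, so the d-electron count is 12 − 2 = 10.
Coordination number: 3.
Three ligands around a d¹⁰ centre minimise repulsion in a trigonal-planar arrangement.

trigonal planar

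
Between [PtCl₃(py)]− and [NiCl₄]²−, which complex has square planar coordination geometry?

For [PtCl₃(py)]−: Ligand charges: each chloride is −1; pyridine is neutral. With an overall charge of −1 the platinum centre must be in the +2 oxidation state. Platinum is a group-10 element; Pt(II) is therefore d⁸. A 5d d⁸ ion has a large crystal-field splitting; square planar leaves the high-energy d_{x²−y²} orbital empty and maximises CFSE. → square planar.
For [NiCl₄]²−: Each chloride is −1; balancing the −2 overall charge requires Ni(II). Nickel is a group-10 element; Ni(II) is therefore d⁸. Chloride is a weak-field ligand. With weak-field ligands the CFSE gain from square planar is small, so a 3d d⁸ ion takes the sterically preferred tetrahedral geometry. → tetrahedral.

[PtCl₃(py)]−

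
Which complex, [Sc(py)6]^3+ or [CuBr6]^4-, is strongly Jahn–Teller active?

[Sc(py)6]^3+: Pyridine is neutral; balancing the +3 overall charge requires Sc(III). Sc sits in group 3, so the d-electron count is 3 − 3 = 0. The d⁰ configuration leaves the e_g set evenly filled (or empty) — no strong Jahn–Teller driving force.
[CuBr6]^4-: Summing ligand charges against the −4 overall charge gives an oxidation state of +2 for copper. Cu sits in group 11, so the d-electron count is 11 − 2 = 9. The t₂g⁶e_g³ configuration has an unevenly filled e_g set; the Jahn–Teller theorem predicts a tetragonal distortion (typically axial elongation) to lift the degeneracy.

[CuBr6]^4-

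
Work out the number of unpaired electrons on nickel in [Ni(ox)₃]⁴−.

2

Summing ligand charges against the −4 overall charge gives an oxidation state of +2 for nickel.
Ni sits in group 10, so the d-electron count is 10 − 2 = 8.
Counting donor atoms: 3×oxalate (bidentate) → 6 donors. Coordination number = 6.
In an octahedral field the d⁸ configuration is t₂g⁶e_g² (only one arrangement possible), giving 2 unpaired electrons.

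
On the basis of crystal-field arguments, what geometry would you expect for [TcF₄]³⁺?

Ligand charges: each fluoride is −1. With an overall charge of +3 the technetium centre must be in the +7 oxidation state.
Technetium is a group-7 element; Tc(VII) is therefore d⁰.
With 4 monodentate ligands the coordination number is 4.
A d⁰ ion has no crystal-field stabilisation preference between square planar and tetrahedral, so four ligands adopt the sterically favoured tetrahedral geometry.

tetrahedral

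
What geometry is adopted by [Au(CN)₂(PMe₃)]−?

Each cyanide is −1; trimethylphosphine is neutral; balancing the −1 overall charge requires Au(I).
Gold is a group-11 element; Au(I) is therefore d¹⁰.
Coordination number: 3.
Three ligands around a d¹⁰ centre minimise repulsion in a trigonal-planar arrangement.

trigonal planar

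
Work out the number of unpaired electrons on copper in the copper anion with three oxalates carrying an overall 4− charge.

Each oxalate is −2; balancing the −4 overall charge requires Cu(II).
Copper is a group-11 element; Cu(II) is therefore d⁹.
Counting donor atoms: 3×oxalate (bidentate) → 6 donors. Coordination number = 6.
In an octahedral field the d⁹ configuration is t₂g⁶e_g³ (only one arrangement possible), giving 1 unpaired electron.

1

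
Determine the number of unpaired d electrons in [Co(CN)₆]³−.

Summing ligand charges against the −3 overall charge gives an oxidation state of +3 for cobalt.
Co sits in group 9, so the d-electron count is 9 − 3 = 6.
The spin state decides the count: Co(III) has an exceptionally large octahedral splitting and is low-spin with essentially every ligand except fluoride.
An octahedral low-spin d⁶ ion is t₂g⁶e_g⁰, giving 0 unpaired electrons.

0 unpaired electrons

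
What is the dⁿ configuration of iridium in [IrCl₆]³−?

Ligand charges: each chloride is −1. With an overall charge of −3 the iridium centre must be in the +3 oxidation state.
Iridium is a group-9 element; Ir(III) is therefore d⁶.

d6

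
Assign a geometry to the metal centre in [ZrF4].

Summing ligand charges against the 0 overall charge gives an oxidation state of +4 for zirconium.
Group 4 minus oxidation state 4 gives a d⁰ configuration.
Coordination number: 4.
A d⁰ ion has no crystal-field stabilisation preference between square planar and tetrahedral, so four ligands adopt the sterically favoured tetrahedral geometry.

tetrahedral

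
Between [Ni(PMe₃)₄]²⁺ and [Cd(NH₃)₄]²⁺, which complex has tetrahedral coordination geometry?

[Cd(NH₃)₄]²⁺

For [Ni(PMe₃)₄]²⁺: Ligand charges: trimethylphosphine is neutral. With an overall charge of +2 the nickel centre must be in the +2 oxidation state. Nickel is a group-10 element; Ni(II) is therefore d⁸. Trimethylphosphine is a strong-field ligand (high in the spectrochemical series). A 3d d⁸ ion with strong-field ligands gains enough CFSE to favour square planar over tetrahedral. → square planar.
For [Cd(NH₃)₄]²⁺: Ligand charges: ammonia is neutral. With an overall charge of +2 the cadmium centre must be in the +2 oxidation state. Group 12 minus oxidation state 2 gives a d¹⁰ configuration. A d¹⁰ ion has no crystal-field stabilisation preference between square planar and tetrahedral, so four ligands adopt the sterically favoured tetrahedral geometry. → tetrahedral.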